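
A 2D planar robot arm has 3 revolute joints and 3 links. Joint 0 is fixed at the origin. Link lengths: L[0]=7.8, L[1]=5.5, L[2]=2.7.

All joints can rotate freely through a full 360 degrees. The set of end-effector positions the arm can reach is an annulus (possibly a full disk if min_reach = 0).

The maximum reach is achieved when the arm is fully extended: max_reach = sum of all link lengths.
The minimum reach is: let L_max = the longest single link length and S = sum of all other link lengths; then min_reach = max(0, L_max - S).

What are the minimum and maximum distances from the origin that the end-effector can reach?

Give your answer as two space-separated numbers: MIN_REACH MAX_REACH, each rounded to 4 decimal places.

Link lengths: [7.8, 5.5, 2.7]
max_reach = 7.8 + 5.5 + 2.7 = 16
L_max = max([7.8, 5.5, 2.7]) = 7.8
S (sum of others) = 16 - 7.8 = 8.2
min_reach = max(0, 7.8 - 8.2) = max(0, -0.4) = 0

Answer: 0.0000 16.0000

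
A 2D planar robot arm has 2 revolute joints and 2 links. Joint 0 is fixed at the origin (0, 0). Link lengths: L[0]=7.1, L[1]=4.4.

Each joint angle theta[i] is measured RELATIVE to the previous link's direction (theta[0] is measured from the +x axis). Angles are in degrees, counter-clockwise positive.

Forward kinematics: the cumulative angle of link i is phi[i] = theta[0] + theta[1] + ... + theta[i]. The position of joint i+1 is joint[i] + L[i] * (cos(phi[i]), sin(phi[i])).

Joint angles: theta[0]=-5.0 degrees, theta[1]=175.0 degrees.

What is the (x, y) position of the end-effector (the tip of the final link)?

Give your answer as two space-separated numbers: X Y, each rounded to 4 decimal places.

joint[0] = (0.0000, 0.0000)  (base)
link 0: phi[0] = -5 = -5 deg
  cos(-5 deg) = 0.9962, sin(-5 deg) = -0.0872
  joint[1] = (0.0000, 0.0000) + 7.1 * (0.9962, -0.0872) = (0.0000 + 7.0730, 0.0000 + -0.6188) = (7.0730, -0.6188)
link 1: phi[1] = -5 + 175 = 170 deg
  cos(170 deg) = -0.9848, sin(170 deg) = 0.1736
  joint[2] = (7.0730, -0.6188) + 4.4 * (-0.9848, 0.1736) = (7.0730 + -4.3332, -0.6188 + 0.7641) = (2.7398, 0.1452)
End effector: (2.7398, 0.1452)

Answer: 2.7398 0.1452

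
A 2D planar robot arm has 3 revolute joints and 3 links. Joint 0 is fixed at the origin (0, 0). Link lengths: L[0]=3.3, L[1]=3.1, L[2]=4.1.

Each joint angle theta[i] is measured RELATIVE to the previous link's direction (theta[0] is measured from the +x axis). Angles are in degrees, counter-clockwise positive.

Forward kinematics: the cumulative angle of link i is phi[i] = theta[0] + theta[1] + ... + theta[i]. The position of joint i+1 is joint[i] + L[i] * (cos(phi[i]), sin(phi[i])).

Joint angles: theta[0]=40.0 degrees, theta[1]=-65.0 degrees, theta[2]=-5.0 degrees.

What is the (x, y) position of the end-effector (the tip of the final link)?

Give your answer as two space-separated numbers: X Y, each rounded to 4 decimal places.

Answer: 8.8882 -1.2389

Derivation:
joint[0] = (0.0000, 0.0000)  (base)
link 0: phi[0] = 40 = 40 deg
  cos(40 deg) = 0.7660, sin(40 deg) = 0.6428
  joint[1] = (0.0000, 0.0000) + 3.3 * (0.7660, 0.6428) = (0.0000 + 2.5279, 0.0000 + 2.1212) = (2.5279, 2.1212)
link 1: phi[1] = 40 + -65 = -25 deg
  cos(-25 deg) = 0.9063, sin(-25 deg) = -0.4226
  joint[2] = (2.5279, 2.1212) + 3.1 * (0.9063, -0.4226) = (2.5279 + 2.8096, 2.1212 + -1.3101) = (5.3375, 0.8111)
link 2: phi[2] = 40 + -65 + -5 = -30 deg
  cos(-30 deg) = 0.8660, sin(-30 deg) = -0.5000
  joint[3] = (5.3375, 0.8111) + 4.1 * (0.8660, -0.5000) = (5.3375 + 3.5507, 0.8111 + -2.0500) = (8.8882, -1.2389)
End effector: (8.8882, -1.2389)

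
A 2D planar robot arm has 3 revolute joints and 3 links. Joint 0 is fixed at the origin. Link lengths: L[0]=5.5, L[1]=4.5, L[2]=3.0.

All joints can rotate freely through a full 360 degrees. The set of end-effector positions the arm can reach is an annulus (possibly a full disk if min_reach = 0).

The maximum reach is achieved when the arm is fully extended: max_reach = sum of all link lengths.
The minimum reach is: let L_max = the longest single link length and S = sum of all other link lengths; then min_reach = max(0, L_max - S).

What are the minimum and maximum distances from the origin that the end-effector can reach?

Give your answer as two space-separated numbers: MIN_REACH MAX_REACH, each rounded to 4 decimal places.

Answer: 0.0000 13.0000

Derivation:
Link lengths: [5.5, 4.5, 3.0]
max_reach = 5.5 + 4.5 + 3 = 13
L_max = max([5.5, 4.5, 3.0]) = 5.5
S (sum of others) = 13 - 5.5 = 7.5
min_reach = max(0, 5.5 - 7.5) = max(0, -2) = 0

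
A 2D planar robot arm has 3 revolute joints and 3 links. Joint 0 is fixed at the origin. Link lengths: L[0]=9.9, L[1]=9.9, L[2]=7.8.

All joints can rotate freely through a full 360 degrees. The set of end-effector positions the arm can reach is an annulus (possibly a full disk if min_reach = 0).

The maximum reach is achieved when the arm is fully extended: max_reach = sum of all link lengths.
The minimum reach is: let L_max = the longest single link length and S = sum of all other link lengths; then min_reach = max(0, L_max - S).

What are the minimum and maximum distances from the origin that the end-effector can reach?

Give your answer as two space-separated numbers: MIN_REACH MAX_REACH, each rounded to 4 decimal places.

Link lengths: [9.9, 9.9, 7.8]
max_reach = 9.9 + 9.9 + 7.8 = 27.6
L_max = max([9.9, 9.9, 7.8]) = 9.9
S (sum of others) = 27.6 - 9.9 = 17.7
min_reach = max(0, 9.9 - 17.7) = max(0, -7.8) = 0

Answer: 0.0000 27.6000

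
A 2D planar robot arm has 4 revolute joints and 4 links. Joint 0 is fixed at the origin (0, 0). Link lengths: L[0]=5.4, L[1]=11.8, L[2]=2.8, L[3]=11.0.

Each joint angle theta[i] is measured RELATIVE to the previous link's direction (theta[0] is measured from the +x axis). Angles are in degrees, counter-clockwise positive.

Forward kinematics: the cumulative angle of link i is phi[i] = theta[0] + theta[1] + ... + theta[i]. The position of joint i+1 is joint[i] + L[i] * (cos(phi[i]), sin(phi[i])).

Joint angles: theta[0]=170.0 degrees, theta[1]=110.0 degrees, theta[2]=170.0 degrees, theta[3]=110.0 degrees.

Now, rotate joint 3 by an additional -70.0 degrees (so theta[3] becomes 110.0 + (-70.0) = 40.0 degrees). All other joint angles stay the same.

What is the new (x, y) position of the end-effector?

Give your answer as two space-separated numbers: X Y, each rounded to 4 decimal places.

Answer: -10.3396 0.5435

Derivation:
joint[0] = (0.0000, 0.0000)  (base)
link 0: phi[0] = 170 = 170 deg
  cos(170 deg) = -0.9848, sin(170 deg) = 0.1736
  joint[1] = (0.0000, 0.0000) + 5.4 * (-0.9848, 0.1736) = (0.0000 + -5.3180, 0.0000 + 0.9377) = (-5.3180, 0.9377)
link 1: phi[1] = 170 + 110 = 280 deg
  cos(280 deg) = 0.1736, sin(280 deg) = -0.9848
  joint[2] = (-5.3180, 0.9377) + 11.8 * (0.1736, -0.9848) = (-5.3180 + 2.0490, 0.9377 + -11.6207) = (-3.2689, -10.6830)
link 2: phi[2] = 170 + 110 + 170 = 450 deg
  cos(450 deg) = 0.0000, sin(450 deg) = 1.0000
  joint[3] = (-3.2689, -10.6830) + 2.8 * (0.0000, 1.0000) = (-3.2689 + 0.0000, -10.6830 + 2.8000) = (-3.2689, -7.8830)
link 3: phi[3] = 170 + 110 + 170 + 40 = 490 deg
  cos(490 deg) = -0.6428, sin(490 deg) = 0.7660
  joint[4] = (-3.2689, -7.8830) + 11 * (-0.6428, 0.7660) = (-3.2689 + -7.0707, -7.8830 + 8.4265) = (-10.3396, 0.5435)
End effector: (-10.3396, 0.5435)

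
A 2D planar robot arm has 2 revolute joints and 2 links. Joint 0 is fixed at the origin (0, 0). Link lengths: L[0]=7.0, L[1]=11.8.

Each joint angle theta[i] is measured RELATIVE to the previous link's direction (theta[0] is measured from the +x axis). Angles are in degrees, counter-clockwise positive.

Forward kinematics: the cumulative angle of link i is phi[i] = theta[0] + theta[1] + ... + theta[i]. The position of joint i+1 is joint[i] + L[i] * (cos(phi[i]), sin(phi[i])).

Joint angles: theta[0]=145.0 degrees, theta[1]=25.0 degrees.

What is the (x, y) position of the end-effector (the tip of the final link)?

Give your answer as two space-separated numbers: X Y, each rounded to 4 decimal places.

Answer: -17.3548 6.0641

Derivation:
joint[0] = (0.0000, 0.0000)  (base)
link 0: phi[0] = 145 = 145 deg
  cos(145 deg) = -0.8192, sin(145 deg) = 0.5736
  joint[1] = (0.0000, 0.0000) + 7 * (-0.8192, 0.5736) = (0.0000 + -5.7341, 0.0000 + 4.0150) = (-5.7341, 4.0150)
link 1: phi[1] = 145 + 25 = 170 deg
  cos(170 deg) = -0.9848, sin(170 deg) = 0.1736
  joint[2] = (-5.7341, 4.0150) + 11.8 * (-0.9848, 0.1736) = (-5.7341 + -11.6207, 4.0150 + 2.0490) = (-17.3548, 6.0641)
End effector: (-17.3548, 6.0641)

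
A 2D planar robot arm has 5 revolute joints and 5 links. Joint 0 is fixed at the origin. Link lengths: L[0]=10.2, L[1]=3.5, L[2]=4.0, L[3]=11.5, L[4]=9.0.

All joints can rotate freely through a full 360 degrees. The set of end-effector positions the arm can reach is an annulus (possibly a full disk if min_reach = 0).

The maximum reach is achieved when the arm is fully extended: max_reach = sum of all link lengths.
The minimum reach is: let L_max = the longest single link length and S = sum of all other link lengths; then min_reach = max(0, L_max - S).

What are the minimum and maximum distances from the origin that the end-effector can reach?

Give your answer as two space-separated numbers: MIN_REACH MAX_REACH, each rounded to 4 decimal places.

Link lengths: [10.2, 3.5, 4.0, 11.5, 9.0]
max_reach = 10.2 + 3.5 + 4 + 11.5 + 9 = 38.2
L_max = max([10.2, 3.5, 4.0, 11.5, 9.0]) = 11.5
S (sum of others) = 38.2 - 11.5 = 26.7
min_reach = max(0, 11.5 - 26.7) = max(0, -15.2) = 0

Answer: 0.0000 38.2000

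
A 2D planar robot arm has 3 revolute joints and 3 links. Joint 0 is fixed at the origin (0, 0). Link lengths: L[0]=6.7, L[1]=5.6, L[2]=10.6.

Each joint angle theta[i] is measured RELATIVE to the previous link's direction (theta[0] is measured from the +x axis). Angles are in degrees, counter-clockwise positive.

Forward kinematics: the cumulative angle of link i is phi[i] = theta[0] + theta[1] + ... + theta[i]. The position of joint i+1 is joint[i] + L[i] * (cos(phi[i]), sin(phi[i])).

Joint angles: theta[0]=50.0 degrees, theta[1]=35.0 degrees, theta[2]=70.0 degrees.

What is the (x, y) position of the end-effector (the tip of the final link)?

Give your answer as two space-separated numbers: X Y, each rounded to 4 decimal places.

Answer: -4.8121 15.1909

Derivation:
joint[0] = (0.0000, 0.0000)  (base)
link 0: phi[0] = 50 = 50 deg
  cos(50 deg) = 0.6428, sin(50 deg) = 0.7660
  joint[1] = (0.0000, 0.0000) + 6.7 * (0.6428, 0.7660) = (0.0000 + 4.3067, 0.0000 + 5.1325) = (4.3067, 5.1325)
link 1: phi[1] = 50 + 35 = 85 deg
  cos(85 deg) = 0.0872, sin(85 deg) = 0.9962
  joint[2] = (4.3067, 5.1325) + 5.6 * (0.0872, 0.9962) = (4.3067 + 0.4881, 5.1325 + 5.5787) = (4.7947, 10.7112)
link 2: phi[2] = 50 + 35 + 70 = 155 deg
  cos(155 deg) = -0.9063, sin(155 deg) = 0.4226
  joint[3] = (4.7947, 10.7112) + 10.6 * (-0.9063, 0.4226) = (4.7947 + -9.6069, 10.7112 + 4.4798) = (-4.8121, 15.1909)
End effector: (-4.8121, 15.1909)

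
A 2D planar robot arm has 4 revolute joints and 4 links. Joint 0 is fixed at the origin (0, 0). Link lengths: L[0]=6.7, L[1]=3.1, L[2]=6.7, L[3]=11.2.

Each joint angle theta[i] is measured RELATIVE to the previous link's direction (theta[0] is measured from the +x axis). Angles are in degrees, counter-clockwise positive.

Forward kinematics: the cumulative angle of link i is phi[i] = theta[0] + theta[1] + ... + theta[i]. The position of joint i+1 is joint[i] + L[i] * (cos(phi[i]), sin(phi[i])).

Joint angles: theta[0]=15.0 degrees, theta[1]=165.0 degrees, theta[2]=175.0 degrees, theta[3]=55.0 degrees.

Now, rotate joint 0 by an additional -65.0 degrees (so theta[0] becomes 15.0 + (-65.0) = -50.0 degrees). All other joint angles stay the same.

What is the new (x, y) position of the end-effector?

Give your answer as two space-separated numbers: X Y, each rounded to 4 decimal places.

Answer: 16.1065 -11.5177

Derivation:
joint[0] = (0.0000, 0.0000)  (base)
link 0: phi[0] = -50 = -50 deg
  cos(-50 deg) = 0.6428, sin(-50 deg) = -0.7660
  joint[1] = (0.0000, 0.0000) + 6.7 * (0.6428, -0.7660) = (0.0000 + 4.3067, 0.0000 + -5.1325) = (4.3067, -5.1325)
link 1: phi[1] = -50 + 165 = 115 deg
  cos(115 deg) = -0.4226, sin(115 deg) = 0.9063
  joint[2] = (4.3067, -5.1325) + 3.1 * (-0.4226, 0.9063) = (4.3067 + -1.3101, -5.1325 + 2.8096) = (2.9966, -2.3229)
link 2: phi[2] = -50 + 165 + 175 = 290 deg
  cos(290 deg) = 0.3420, sin(290 deg) = -0.9397
  joint[3] = (2.9966, -2.3229) + 6.7 * (0.3420, -0.9397) = (2.9966 + 2.2915, -2.3229 + -6.2959) = (5.2881, -8.6189)
link 3: phi[3] = -50 + 165 + 175 + 55 = 345 deg
  cos(345 deg) = 0.9659, sin(345 deg) = -0.2588
  joint[4] = (5.2881, -8.6189) + 11.2 * (0.9659, -0.2588) = (5.2881 + 10.8184, -8.6189 + -2.8988) = (16.1065, -11.5177)
End effector: (16.1065, -11.5177)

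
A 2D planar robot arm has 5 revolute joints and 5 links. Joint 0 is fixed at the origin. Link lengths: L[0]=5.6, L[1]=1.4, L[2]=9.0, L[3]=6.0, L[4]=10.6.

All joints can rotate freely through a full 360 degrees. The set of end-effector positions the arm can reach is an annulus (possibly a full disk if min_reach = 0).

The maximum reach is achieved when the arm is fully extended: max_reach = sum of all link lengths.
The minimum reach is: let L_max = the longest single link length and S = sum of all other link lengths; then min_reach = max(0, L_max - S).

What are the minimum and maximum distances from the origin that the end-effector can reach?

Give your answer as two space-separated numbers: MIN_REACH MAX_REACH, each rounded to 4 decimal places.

Answer: 0.0000 32.6000

Derivation:
Link lengths: [5.6, 1.4, 9.0, 6.0, 10.6]
max_reach = 5.6 + 1.4 + 9 + 6 + 10.6 = 32.6
L_max = max([5.6, 1.4, 9.0, 6.0, 10.6]) = 10.6
S (sum of others) = 32.6 - 10.6 = 22
min_reach = max(0, 10.6 - 22) = max(0, -11.4) = 0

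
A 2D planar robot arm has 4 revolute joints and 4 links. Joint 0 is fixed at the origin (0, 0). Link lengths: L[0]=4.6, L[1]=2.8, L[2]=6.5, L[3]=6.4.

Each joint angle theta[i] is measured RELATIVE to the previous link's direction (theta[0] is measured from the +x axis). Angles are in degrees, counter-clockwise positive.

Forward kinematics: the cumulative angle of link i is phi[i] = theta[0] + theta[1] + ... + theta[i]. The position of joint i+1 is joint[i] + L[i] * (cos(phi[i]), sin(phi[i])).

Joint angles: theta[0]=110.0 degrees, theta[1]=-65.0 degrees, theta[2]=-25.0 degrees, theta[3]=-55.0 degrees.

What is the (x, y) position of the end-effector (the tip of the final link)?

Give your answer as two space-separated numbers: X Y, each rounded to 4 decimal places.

joint[0] = (0.0000, 0.0000)  (base)
link 0: phi[0] = 110 = 110 deg
  cos(110 deg) = -0.3420, sin(110 deg) = 0.9397
  joint[1] = (0.0000, 0.0000) + 4.6 * (-0.3420, 0.9397) = (0.0000 + -1.5733, 0.0000 + 4.3226) = (-1.5733, 4.3226)
link 1: phi[1] = 110 + -65 = 45 deg
  cos(45 deg) = 0.7071, sin(45 deg) = 0.7071
  joint[2] = (-1.5733, 4.3226) + 2.8 * (0.7071, 0.7071) = (-1.5733 + 1.9799, 4.3226 + 1.9799) = (0.4066, 6.3025)
link 2: phi[2] = 110 + -65 + -25 = 20 deg
  cos(20 deg) = 0.9397, sin(20 deg) = 0.3420
  joint[3] = (0.4066, 6.3025) + 6.5 * (0.9397, 0.3420) = (0.4066 + 6.1080, 6.3025 + 2.2231) = (6.5146, 8.5256)
link 3: phi[3] = 110 + -65 + -25 + -55 = -35 deg
  cos(-35 deg) = 0.8192, sin(-35 deg) = -0.5736
  joint[4] = (6.5146, 8.5256) + 6.4 * (0.8192, -0.5736) = (6.5146 + 5.2426, 8.5256 + -3.6709) = (11.7572, 4.8547)
End effector: (11.7572, 4.8547)

Answer: 11.7572 4.8547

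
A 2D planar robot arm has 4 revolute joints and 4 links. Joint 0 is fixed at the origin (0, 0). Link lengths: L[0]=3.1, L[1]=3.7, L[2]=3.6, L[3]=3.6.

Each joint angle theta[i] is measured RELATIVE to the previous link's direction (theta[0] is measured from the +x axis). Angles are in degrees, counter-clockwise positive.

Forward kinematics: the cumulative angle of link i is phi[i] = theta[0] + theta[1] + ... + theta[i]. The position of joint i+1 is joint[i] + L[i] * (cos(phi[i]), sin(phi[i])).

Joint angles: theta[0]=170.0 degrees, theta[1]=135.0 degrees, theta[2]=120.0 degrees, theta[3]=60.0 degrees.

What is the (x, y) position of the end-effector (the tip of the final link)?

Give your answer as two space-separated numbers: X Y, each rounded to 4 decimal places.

joint[0] = (0.0000, 0.0000)  (base)
link 0: phi[0] = 170 = 170 deg
  cos(170 deg) = -0.9848, sin(170 deg) = 0.1736
  joint[1] = (0.0000, 0.0000) + 3.1 * (-0.9848, 0.1736) = (0.0000 + -3.0529, 0.0000 + 0.5383) = (-3.0529, 0.5383)
link 1: phi[1] = 170 + 135 = 305 deg
  cos(305 deg) = 0.5736, sin(305 deg) = -0.8192
  joint[2] = (-3.0529, 0.5383) + 3.7 * (0.5736, -0.8192) = (-3.0529 + 2.1222, 0.5383 + -3.0309) = (-0.9307, -2.4926)
link 2: phi[2] = 170 + 135 + 120 = 425 deg
  cos(425 deg) = 0.4226, sin(425 deg) = 0.9063
  joint[3] = (-0.9307, -2.4926) + 3.6 * (0.4226, 0.9063) = (-0.9307 + 1.5214, -2.4926 + 3.2627) = (0.5908, 0.7702)
link 3: phi[3] = 170 + 135 + 120 + 60 = 485 deg
  cos(485 deg) = -0.5736, sin(485 deg) = 0.8192
  joint[4] = (0.5908, 0.7702) + 3.6 * (-0.5736, 0.8192) = (0.5908 + -2.0649, 0.7702 + 2.9489) = (-1.4741, 3.7191)
End effector: (-1.4741, 3.7191)

Answer: -1.4741 3.7191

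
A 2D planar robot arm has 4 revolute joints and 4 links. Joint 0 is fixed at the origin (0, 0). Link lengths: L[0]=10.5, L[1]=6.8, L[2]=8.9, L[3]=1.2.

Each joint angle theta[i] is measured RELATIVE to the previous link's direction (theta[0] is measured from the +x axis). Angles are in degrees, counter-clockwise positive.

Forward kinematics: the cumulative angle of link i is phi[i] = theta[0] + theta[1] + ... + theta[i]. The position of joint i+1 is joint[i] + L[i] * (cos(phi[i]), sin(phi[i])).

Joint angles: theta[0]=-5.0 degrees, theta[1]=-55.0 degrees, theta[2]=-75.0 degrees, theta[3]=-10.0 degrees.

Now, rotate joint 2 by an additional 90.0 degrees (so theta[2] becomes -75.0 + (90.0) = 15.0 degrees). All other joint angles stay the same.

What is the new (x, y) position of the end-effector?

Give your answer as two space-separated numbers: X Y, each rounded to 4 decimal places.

Answer: 20.8416 -14.0803

Derivation:
joint[0] = (0.0000, 0.0000)  (base)
link 0: phi[0] = -5 = -5 deg
  cos(-5 deg) = 0.9962, sin(-5 deg) = -0.0872
  joint[1] = (0.0000, 0.0000) + 10.5 * (0.9962, -0.0872) = (0.0000 + 10.4600, 0.0000 + -0.9151) = (10.4600, -0.9151)
link 1: phi[1] = -5 + -55 = -60 deg
  cos(-60 deg) = 0.5000, sin(-60 deg) = -0.8660
  joint[2] = (10.4600, -0.9151) + 6.8 * (0.5000, -0.8660) = (10.4600 + 3.4000, -0.9151 + -5.8890) = (13.8600, -6.8041)
link 2: phi[2] = -5 + -55 + 15 = -45 deg
  cos(-45 deg) = 0.7071, sin(-45 deg) = -0.7071
  joint[3] = (13.8600, -6.8041) + 8.9 * (0.7071, -0.7071) = (13.8600 + 6.2933, -6.8041 + -6.2933) = (20.1533, -13.0974)
link 3: phi[3] = -5 + -55 + 15 + -10 = -55 deg
  cos(-55 deg) = 0.5736, sin(-55 deg) = -0.8192
  joint[4] = (20.1533, -13.0974) + 1.2 * (0.5736, -0.8192) = (20.1533 + 0.6883, -13.0974 + -0.9830) = (20.8416, -14.0803)
End effector: (20.8416, -14.0803)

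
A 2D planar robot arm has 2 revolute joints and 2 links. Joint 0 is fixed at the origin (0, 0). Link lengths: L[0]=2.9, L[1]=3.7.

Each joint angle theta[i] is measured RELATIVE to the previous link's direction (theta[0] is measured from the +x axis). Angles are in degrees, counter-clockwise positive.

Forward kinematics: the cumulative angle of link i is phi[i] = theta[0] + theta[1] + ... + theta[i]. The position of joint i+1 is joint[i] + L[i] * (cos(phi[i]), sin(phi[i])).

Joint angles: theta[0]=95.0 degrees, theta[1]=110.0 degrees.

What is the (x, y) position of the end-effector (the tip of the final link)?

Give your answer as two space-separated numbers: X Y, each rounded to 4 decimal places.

Answer: -3.6061 1.3253

Derivation:
joint[0] = (0.0000, 0.0000)  (base)
link 0: phi[0] = 95 = 95 deg
  cos(95 deg) = -0.0872, sin(95 deg) = 0.9962
  joint[1] = (0.0000, 0.0000) + 2.9 * (-0.0872, 0.9962) = (0.0000 + -0.2528, 0.0000 + 2.8890) = (-0.2528, 2.8890)
link 1: phi[1] = 95 + 110 = 205 deg
  cos(205 deg) = -0.9063, sin(205 deg) = -0.4226
  joint[2] = (-0.2528, 2.8890) + 3.7 * (-0.9063, -0.4226) = (-0.2528 + -3.3533, 2.8890 + -1.5637) = (-3.6061, 1.3253)
End effector: (-3.6061, 1.3253)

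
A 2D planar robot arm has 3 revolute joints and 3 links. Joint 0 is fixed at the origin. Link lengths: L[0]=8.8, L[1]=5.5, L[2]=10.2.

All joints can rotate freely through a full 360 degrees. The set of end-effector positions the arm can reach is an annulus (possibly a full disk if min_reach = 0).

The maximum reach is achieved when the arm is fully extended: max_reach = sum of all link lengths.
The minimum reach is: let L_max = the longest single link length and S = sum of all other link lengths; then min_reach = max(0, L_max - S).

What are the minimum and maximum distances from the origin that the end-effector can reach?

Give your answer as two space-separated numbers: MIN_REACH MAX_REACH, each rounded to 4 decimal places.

Answer: 0.0000 24.5000

Derivation:
Link lengths: [8.8, 5.5, 10.2]
max_reach = 8.8 + 5.5 + 10.2 = 24.5
L_max = max([8.8, 5.5, 10.2]) = 10.2
S (sum of others) = 24.5 - 10.2 = 14.3
min_reach = max(0, 10.2 - 14.3) = max(0, -4.1) = 0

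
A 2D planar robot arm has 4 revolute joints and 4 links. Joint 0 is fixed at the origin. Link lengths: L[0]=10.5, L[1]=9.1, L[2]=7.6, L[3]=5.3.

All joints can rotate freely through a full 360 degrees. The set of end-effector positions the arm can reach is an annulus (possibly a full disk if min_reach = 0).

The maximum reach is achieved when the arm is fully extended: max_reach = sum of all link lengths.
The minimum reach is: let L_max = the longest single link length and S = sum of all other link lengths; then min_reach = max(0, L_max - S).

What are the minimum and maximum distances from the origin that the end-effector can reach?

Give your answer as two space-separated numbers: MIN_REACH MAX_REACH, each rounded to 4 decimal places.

Answer: 0.0000 32.5000

Derivation:
Link lengths: [10.5, 9.1, 7.6, 5.3]
max_reach = 10.5 + 9.1 + 7.6 + 5.3 = 32.5
L_max = max([10.5, 9.1, 7.6, 5.3]) = 10.5
S (sum of others) = 32.5 - 10.5 = 22
min_reach = max(0, 10.5 - 22) = max(0, -11.5) = 0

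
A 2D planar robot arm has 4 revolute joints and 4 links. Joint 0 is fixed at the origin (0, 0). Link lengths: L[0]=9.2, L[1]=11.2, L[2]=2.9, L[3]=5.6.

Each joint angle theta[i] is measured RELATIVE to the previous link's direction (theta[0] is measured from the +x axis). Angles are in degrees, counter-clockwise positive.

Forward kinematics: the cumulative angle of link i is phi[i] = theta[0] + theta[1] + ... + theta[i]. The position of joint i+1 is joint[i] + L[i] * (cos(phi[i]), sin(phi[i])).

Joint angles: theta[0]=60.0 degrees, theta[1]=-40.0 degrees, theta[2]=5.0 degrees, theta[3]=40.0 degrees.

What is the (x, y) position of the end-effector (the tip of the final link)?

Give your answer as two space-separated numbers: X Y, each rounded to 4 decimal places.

joint[0] = (0.0000, 0.0000)  (base)
link 0: phi[0] = 60 = 60 deg
  cos(60 deg) = 0.5000, sin(60 deg) = 0.8660
  joint[1] = (0.0000, 0.0000) + 9.2 * (0.5000, 0.8660) = (0.0000 + 4.6000, 0.0000 + 7.9674) = (4.6000, 7.9674)
link 1: phi[1] = 60 + -40 = 20 deg
  cos(20 deg) = 0.9397, sin(20 deg) = 0.3420
  joint[2] = (4.6000, 7.9674) + 11.2 * (0.9397, 0.3420) = (4.6000 + 10.5246, 7.9674 + 3.8306) = (15.1246, 11.7981)
link 2: phi[2] = 60 + -40 + 5 = 25 deg
  cos(25 deg) = 0.9063, sin(25 deg) = 0.4226
  joint[3] = (15.1246, 11.7981) + 2.9 * (0.9063, 0.4226) = (15.1246 + 2.6283, 11.7981 + 1.2256) = (17.7528, 13.0237)
link 3: phi[3] = 60 + -40 + 5 + 40 = 65 deg
  cos(65 deg) = 0.4226, sin(65 deg) = 0.9063
  joint[4] = (17.7528, 13.0237) + 5.6 * (0.4226, 0.9063) = (17.7528 + 2.3667, 13.0237 + 5.0753) = (20.1195, 18.0990)
End effector: (20.1195, 18.0990)

Answer: 20.1195 18.0990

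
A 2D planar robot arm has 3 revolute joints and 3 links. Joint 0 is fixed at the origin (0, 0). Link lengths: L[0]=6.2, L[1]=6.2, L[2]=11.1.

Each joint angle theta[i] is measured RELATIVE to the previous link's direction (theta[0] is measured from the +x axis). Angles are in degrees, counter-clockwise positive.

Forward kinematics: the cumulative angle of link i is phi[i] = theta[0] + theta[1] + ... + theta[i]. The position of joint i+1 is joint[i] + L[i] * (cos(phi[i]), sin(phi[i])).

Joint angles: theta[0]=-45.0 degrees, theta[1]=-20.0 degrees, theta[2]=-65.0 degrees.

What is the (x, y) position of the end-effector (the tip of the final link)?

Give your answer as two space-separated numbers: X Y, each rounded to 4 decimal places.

Answer: -0.1306 -18.5063

Derivation:
joint[0] = (0.0000, 0.0000)  (base)
link 0: phi[0] = -45 = -45 deg
  cos(-45 deg) = 0.7071, sin(-45 deg) = -0.7071
  joint[1] = (0.0000, 0.0000) + 6.2 * (0.7071, -0.7071) = (0.0000 + 4.3841, 0.0000 + -4.3841) = (4.3841, -4.3841)
link 1: phi[1] = -45 + -20 = -65 deg
  cos(-65 deg) = 0.4226, sin(-65 deg) = -0.9063
  joint[2] = (4.3841, -4.3841) + 6.2 * (0.4226, -0.9063) = (4.3841 + 2.6202, -4.3841 + -5.6191) = (7.0043, -10.0032)
link 2: phi[2] = -45 + -20 + -65 = -130 deg
  cos(-130 deg) = -0.6428, sin(-130 deg) = -0.7660
  joint[3] = (7.0043, -10.0032) + 11.1 * (-0.6428, -0.7660) = (7.0043 + -7.1349, -10.0032 + -8.5031) = (-0.1306, -18.5063)
End effector: (-0.1306, -18.5063)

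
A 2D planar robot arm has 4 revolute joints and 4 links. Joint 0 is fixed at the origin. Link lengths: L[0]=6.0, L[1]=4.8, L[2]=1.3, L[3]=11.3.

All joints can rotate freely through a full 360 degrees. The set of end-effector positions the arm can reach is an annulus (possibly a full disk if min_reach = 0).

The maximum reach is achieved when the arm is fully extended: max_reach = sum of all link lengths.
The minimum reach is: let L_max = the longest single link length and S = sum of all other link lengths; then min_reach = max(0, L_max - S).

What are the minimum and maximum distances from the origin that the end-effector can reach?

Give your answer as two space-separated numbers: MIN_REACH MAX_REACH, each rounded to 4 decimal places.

Answer: 0.0000 23.4000

Derivation:
Link lengths: [6.0, 4.8, 1.3, 11.3]
max_reach = 6 + 4.8 + 1.3 + 11.3 = 23.4
L_max = max([6.0, 4.8, 1.3, 11.3]) = 11.3
S (sum of others) = 23.4 - 11.3 = 12.1
min_reach = max(0, 11.3 - 12.1) = max(0, -0.8) = 0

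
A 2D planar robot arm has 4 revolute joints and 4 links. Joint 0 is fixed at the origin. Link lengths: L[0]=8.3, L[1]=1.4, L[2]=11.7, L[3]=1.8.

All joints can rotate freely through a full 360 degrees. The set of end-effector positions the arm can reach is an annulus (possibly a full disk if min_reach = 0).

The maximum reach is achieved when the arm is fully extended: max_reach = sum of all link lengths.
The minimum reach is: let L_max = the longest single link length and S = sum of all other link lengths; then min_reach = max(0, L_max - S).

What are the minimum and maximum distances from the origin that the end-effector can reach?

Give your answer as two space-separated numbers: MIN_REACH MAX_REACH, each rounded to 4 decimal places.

Link lengths: [8.3, 1.4, 11.7, 1.8]
max_reach = 8.3 + 1.4 + 11.7 + 1.8 = 23.2
L_max = max([8.3, 1.4, 11.7, 1.8]) = 11.7
S (sum of others) = 23.2 - 11.7 = 11.5
min_reach = max(0, 11.7 - 11.5) = max(0, 0.2) = 0.2

Answer: 0.2000 23.2000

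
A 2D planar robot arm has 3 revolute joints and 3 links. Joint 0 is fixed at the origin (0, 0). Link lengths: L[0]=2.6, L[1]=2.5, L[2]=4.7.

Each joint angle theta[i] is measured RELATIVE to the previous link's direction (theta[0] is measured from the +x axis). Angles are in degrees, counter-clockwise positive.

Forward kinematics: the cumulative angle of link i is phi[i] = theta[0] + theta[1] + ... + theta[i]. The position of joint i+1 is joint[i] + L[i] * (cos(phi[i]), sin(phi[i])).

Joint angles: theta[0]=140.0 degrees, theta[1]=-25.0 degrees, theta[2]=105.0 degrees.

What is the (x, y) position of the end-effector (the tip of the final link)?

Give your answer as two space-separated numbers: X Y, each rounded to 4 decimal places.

Answer: -6.6487 0.9159

Derivation:
joint[0] = (0.0000, 0.0000)  (base)
link 0: phi[0] = 140 = 140 deg
  cos(140 deg) = -0.7660, sin(140 deg) = 0.6428
  joint[1] = (0.0000, 0.0000) + 2.6 * (-0.7660, 0.6428) = (0.0000 + -1.9917, 0.0000 + 1.6712) = (-1.9917, 1.6712)
link 1: phi[1] = 140 + -25 = 115 deg
  cos(115 deg) = -0.4226, sin(115 deg) = 0.9063
  joint[2] = (-1.9917, 1.6712) + 2.5 * (-0.4226, 0.9063) = (-1.9917 + -1.0565, 1.6712 + 2.2658) = (-3.0483, 3.9370)
link 2: phi[2] = 140 + -25 + 105 = 220 deg
  cos(220 deg) = -0.7660, sin(220 deg) = -0.6428
  joint[3] = (-3.0483, 3.9370) + 4.7 * (-0.7660, -0.6428) = (-3.0483 + -3.6004, 3.9370 + -3.0211) = (-6.6487, 0.9159)
End effector: (-6.6487, 0.9159)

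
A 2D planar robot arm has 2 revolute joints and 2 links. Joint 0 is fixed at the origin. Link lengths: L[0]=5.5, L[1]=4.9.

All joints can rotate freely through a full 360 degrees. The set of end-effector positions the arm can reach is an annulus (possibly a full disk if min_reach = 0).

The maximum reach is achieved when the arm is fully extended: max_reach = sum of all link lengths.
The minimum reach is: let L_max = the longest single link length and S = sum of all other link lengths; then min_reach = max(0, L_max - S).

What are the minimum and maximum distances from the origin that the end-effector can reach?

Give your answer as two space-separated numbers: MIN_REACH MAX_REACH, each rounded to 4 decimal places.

Link lengths: [5.5, 4.9]
max_reach = 5.5 + 4.9 = 10.4
L_max = max([5.5, 4.9]) = 5.5
S (sum of others) = 10.4 - 5.5 = 4.9
min_reach = max(0, 5.5 - 4.9) = max(0, 0.6) = 0.6

Answer: 0.6000 10.4000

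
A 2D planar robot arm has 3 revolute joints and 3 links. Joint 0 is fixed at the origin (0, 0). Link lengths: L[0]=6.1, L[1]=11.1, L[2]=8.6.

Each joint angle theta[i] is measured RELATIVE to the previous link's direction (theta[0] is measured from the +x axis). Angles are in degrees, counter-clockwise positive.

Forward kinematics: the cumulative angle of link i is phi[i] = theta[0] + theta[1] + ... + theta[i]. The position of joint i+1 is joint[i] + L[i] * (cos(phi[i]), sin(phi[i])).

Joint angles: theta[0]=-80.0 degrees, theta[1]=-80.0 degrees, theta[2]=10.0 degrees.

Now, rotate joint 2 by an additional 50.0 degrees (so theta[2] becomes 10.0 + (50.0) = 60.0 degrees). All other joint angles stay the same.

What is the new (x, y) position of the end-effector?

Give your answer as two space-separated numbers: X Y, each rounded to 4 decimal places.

joint[0] = (0.0000, 0.0000)  (base)
link 0: phi[0] = -80 = -80 deg
  cos(-80 deg) = 0.1736, sin(-80 deg) = -0.9848
  joint[1] = (0.0000, 0.0000) + 6.1 * (0.1736, -0.9848) = (0.0000 + 1.0593, 0.0000 + -6.0073) = (1.0593, -6.0073)
link 1: phi[1] = -80 + -80 = -160 deg
  cos(-160 deg) = -0.9397, sin(-160 deg) = -0.3420
  joint[2] = (1.0593, -6.0073) + 11.1 * (-0.9397, -0.3420) = (1.0593 + -10.4306, -6.0073 + -3.7964) = (-9.3713, -9.8038)
link 2: phi[2] = -80 + -80 + 60 = -100 deg
  cos(-100 deg) = -0.1736, sin(-100 deg) = -0.9848
  joint[3] = (-9.3713, -9.8038) + 8.6 * (-0.1736, -0.9848) = (-9.3713 + -1.4934, -9.8038 + -8.4693) = (-10.8647, -18.2731)
End effector: (-10.8647, -18.2731)

Answer: -10.8647 -18.2731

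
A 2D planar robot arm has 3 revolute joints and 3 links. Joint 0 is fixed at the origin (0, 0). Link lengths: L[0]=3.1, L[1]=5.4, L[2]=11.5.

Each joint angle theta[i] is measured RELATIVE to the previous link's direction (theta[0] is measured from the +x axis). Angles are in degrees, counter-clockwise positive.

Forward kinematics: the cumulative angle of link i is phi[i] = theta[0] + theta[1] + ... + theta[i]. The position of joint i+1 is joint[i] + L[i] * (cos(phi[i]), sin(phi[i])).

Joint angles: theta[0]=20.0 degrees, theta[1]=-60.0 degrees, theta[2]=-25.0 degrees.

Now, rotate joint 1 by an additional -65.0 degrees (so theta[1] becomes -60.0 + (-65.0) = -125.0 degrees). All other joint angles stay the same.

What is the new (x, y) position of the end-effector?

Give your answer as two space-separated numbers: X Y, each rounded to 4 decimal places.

Answer: -5.8766 -12.9652

Derivation:
joint[0] = (0.0000, 0.0000)  (base)
link 0: phi[0] = 20 = 20 deg
  cos(20 deg) = 0.9397, sin(20 deg) = 0.3420
  joint[1] = (0.0000, 0.0000) + 3.1 * (0.9397, 0.3420) = (0.0000 + 2.9130, 0.0000 + 1.0603) = (2.9130, 1.0603)
link 1: phi[1] = 20 + -125 = -105 deg
  cos(-105 deg) = -0.2588, sin(-105 deg) = -0.9659
  joint[2] = (2.9130, 1.0603) + 5.4 * (-0.2588, -0.9659) = (2.9130 + -1.3976, 1.0603 + -5.2160) = (1.5154, -4.1557)
link 2: phi[2] = 20 + -125 + -25 = -130 deg
  cos(-130 deg) = -0.6428, sin(-130 deg) = -0.7660
  joint[3] = (1.5154, -4.1557) + 11.5 * (-0.6428, -0.7660) = (1.5154 + -7.3921, -4.1557 + -8.8095) = (-5.8766, -12.9652)
End effector: (-5.8766, -12.9652)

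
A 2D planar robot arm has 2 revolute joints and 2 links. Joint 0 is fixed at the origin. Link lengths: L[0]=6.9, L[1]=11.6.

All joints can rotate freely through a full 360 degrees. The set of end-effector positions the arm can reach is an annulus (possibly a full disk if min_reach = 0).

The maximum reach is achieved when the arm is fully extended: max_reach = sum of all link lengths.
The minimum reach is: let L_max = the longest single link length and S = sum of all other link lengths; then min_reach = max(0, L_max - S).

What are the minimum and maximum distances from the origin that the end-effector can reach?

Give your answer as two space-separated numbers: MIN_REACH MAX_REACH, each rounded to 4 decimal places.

Answer: 4.7000 18.5000

Derivation:
Link lengths: [6.9, 11.6]
max_reach = 6.9 + 11.6 = 18.5
L_max = max([6.9, 11.6]) = 11.6
S (sum of others) = 18.5 - 11.6 = 6.9
min_reach = max(0, 11.6 - 6.9) = max(0, 4.7) = 4.7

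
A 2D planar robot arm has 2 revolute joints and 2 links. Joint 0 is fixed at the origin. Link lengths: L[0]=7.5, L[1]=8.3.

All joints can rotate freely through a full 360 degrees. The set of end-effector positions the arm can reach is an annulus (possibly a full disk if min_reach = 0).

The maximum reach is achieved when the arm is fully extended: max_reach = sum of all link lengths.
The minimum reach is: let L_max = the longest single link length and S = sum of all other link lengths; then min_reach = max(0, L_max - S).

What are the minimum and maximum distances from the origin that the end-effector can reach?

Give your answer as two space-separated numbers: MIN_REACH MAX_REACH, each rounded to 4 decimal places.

Link lengths: [7.5, 8.3]
max_reach = 7.5 + 8.3 = 15.8
L_max = max([7.5, 8.3]) = 8.3
S (sum of others) = 15.8 - 8.3 = 7.5
min_reach = max(0, 8.3 - 7.5) = max(0, 0.8) = 0.8

Answer: 0.8000 15.8000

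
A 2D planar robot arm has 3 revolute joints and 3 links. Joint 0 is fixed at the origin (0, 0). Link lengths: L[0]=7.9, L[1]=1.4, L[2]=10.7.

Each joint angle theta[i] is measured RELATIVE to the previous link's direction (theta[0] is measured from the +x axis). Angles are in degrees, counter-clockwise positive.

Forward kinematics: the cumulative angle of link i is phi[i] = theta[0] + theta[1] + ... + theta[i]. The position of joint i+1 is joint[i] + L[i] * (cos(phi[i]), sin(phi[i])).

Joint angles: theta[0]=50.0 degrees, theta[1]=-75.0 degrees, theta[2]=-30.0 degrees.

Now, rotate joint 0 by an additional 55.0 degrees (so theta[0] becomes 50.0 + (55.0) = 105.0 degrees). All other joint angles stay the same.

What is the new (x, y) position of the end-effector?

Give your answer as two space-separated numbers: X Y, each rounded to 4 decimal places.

joint[0] = (0.0000, 0.0000)  (base)
link 0: phi[0] = 105 = 105 deg
  cos(105 deg) = -0.2588, sin(105 deg) = 0.9659
  joint[1] = (0.0000, 0.0000) + 7.9 * (-0.2588, 0.9659) = (0.0000 + -2.0447, 0.0000 + 7.6308) = (-2.0447, 7.6308)
link 1: phi[1] = 105 + -75 = 30 deg
  cos(30 deg) = 0.8660, sin(30 deg) = 0.5000
  joint[2] = (-2.0447, 7.6308) + 1.4 * (0.8660, 0.5000) = (-2.0447 + 1.2124, 7.6308 + 0.7000) = (-0.8322, 8.3308)
link 2: phi[2] = 105 + -75 + -30 = 0 deg
  cos(0 deg) = 1.0000, sin(0 deg) = 0.0000
  joint[3] = (-0.8322, 8.3308) + 10.7 * (1.0000, 0.0000) = (-0.8322 + 10.7000, 8.3308 + 0.0000) = (9.8678, 8.3308)
End effector: (9.8678, 8.3308)

Answer: 9.8678 8.3308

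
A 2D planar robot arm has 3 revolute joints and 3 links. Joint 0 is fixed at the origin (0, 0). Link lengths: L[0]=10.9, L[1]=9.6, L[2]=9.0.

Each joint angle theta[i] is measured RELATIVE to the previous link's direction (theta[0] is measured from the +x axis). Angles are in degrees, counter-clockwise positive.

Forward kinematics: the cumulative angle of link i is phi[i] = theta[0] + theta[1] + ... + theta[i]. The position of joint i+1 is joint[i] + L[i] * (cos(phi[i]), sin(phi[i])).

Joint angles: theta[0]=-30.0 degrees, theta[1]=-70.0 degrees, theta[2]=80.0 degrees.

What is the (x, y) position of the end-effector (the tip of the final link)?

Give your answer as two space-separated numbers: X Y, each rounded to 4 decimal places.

Answer: 16.2299 -17.9823

Derivation:
joint[0] = (0.0000, 0.0000)  (base)
link 0: phi[0] = -30 = -30 deg
  cos(-30 deg) = 0.8660, sin(-30 deg) = -0.5000
  joint[1] = (0.0000, 0.0000) + 10.9 * (0.8660, -0.5000) = (0.0000 + 9.4397, 0.0000 + -5.4500) = (9.4397, -5.4500)
link 1: phi[1] = -30 + -70 = -100 deg
  cos(-100 deg) = -0.1736, sin(-100 deg) = -0.9848
  joint[2] = (9.4397, -5.4500) + 9.6 * (-0.1736, -0.9848) = (9.4397 + -1.6670, -5.4500 + -9.4542) = (7.7727, -14.9042)
link 2: phi[2] = -30 + -70 + 80 = -20 deg
  cos(-20 deg) = 0.9397, sin(-20 deg) = -0.3420
  joint[3] = (7.7727, -14.9042) + 9 * (0.9397, -0.3420) = (7.7727 + 8.4572, -14.9042 + -3.0782) = (16.2299, -17.9823)
End effector: (16.2299, -17.9823)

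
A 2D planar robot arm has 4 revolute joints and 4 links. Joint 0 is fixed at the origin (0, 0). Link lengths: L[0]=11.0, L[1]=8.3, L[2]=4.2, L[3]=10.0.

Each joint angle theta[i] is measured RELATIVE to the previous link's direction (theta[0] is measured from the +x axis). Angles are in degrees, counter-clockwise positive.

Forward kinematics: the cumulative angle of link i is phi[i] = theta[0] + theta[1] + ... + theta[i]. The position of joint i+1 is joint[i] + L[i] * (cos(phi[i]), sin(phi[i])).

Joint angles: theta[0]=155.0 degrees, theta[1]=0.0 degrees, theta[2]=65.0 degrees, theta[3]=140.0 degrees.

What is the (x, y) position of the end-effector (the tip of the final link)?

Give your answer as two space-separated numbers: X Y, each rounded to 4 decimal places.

Answer: -10.7091 5.4568

Derivation:
joint[0] = (0.0000, 0.0000)  (base)
link 0: phi[0] = 155 = 155 deg
  cos(155 deg) = -0.9063, sin(155 deg) = 0.4226
  joint[1] = (0.0000, 0.0000) + 11 * (-0.9063, 0.4226) = (0.0000 + -9.9694, 0.0000 + 4.6488) = (-9.9694, 4.6488)
link 1: phi[1] = 155 + 0 = 155 deg
  cos(155 deg) = -0.9063, sin(155 deg) = 0.4226
  joint[2] = (-9.9694, 4.6488) + 8.3 * (-0.9063, 0.4226) = (-9.9694 + -7.5224, 4.6488 + 3.5077) = (-17.4917, 8.1565)
link 2: phi[2] = 155 + 0 + 65 = 220 deg
  cos(220 deg) = -0.7660, sin(220 deg) = -0.6428
  joint[3] = (-17.4917, 8.1565) + 4.2 * (-0.7660, -0.6428) = (-17.4917 + -3.2174, 8.1565 + -2.6997) = (-20.7091, 5.4568)
link 3: phi[3] = 155 + 0 + 65 + 140 = 360 deg
  cos(360 deg) = 1.0000, sin(360 deg) = -0.0000
  joint[4] = (-20.7091, 5.4568) + 10 * (1.0000, -0.0000) = (-20.7091 + 10.0000, 5.4568 + -0.0000) = (-10.7091, 5.4568)
End effector: (-10.7091, 5.4568)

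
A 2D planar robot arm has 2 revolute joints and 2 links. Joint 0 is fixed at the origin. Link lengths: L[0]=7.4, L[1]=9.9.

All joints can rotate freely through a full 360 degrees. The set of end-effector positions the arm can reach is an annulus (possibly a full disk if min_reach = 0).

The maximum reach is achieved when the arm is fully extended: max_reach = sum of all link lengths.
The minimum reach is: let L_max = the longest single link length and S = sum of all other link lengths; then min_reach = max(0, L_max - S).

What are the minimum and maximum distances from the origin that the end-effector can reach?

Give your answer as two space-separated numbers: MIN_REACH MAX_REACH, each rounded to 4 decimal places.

Link lengths: [7.4, 9.9]
max_reach = 7.4 + 9.9 = 17.3
L_max = max([7.4, 9.9]) = 9.9
S (sum of others) = 17.3 - 9.9 = 7.4
min_reach = max(0, 9.9 - 7.4) = max(0, 2.5) = 2.5

Answer: 2.5000 17.3000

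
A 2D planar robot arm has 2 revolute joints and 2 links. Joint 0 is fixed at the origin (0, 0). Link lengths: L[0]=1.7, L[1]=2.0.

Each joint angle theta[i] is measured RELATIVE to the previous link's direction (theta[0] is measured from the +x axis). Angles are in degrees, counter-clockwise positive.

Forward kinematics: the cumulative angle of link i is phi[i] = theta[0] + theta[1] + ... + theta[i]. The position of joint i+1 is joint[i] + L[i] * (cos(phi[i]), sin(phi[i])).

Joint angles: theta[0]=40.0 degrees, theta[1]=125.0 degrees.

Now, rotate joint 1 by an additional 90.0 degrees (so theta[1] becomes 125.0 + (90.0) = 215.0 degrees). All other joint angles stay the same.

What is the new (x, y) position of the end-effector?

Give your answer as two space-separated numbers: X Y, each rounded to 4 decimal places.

joint[0] = (0.0000, 0.0000)  (base)
link 0: phi[0] = 40 = 40 deg
  cos(40 deg) = 0.7660, sin(40 deg) = 0.6428
  joint[1] = (0.0000, 0.0000) + 1.7 * (0.7660, 0.6428) = (0.0000 + 1.3023, 0.0000 + 1.0927) = (1.3023, 1.0927)
link 1: phi[1] = 40 + 215 = 255 deg
  cos(255 deg) = -0.2588, sin(255 deg) = -0.9659
  joint[2] = (1.3023, 1.0927) + 2 * (-0.2588, -0.9659) = (1.3023 + -0.5176, 1.0927 + -1.9319) = (0.7846, -0.8391)
End effector: (0.7846, -0.8391)

Answer: 0.7846 -0.8391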